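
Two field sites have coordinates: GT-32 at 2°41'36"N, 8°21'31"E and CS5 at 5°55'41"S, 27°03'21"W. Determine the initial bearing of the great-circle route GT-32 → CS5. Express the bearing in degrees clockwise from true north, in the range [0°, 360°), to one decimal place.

256.2°

GT-32: φ = +2.69333°, λ = +8.35861°
CS5: φ = -5.92806°, λ = -27.05583°
Δλ = -35.4144°
y = sin Δλ · cos φ₂ = -0.576388
x = cos φ₁ sin φ₂ − sin φ₁ cos φ₂ cos Δλ = -0.141257
θ = atan2(y, x) = -103.7702° → 256.2298° (mod 360°)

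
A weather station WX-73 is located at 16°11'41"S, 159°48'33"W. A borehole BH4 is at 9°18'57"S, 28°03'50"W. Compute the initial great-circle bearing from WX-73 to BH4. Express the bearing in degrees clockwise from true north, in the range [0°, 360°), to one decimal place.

114.7°

WX-73: φ = -16.19472°, λ = -159.80917°
BH4: φ = -9.31583°, λ = -28.06389°
Δλ = 131.7453°
y = sin Δλ · cos φ₂ = 0.736272
x = cos φ₁ sin φ₂ − sin φ₁ cos φ₂ cos Δλ = -0.338703
θ = atan2(y, x) = 114.7036° → 114.7036° (mod 360°)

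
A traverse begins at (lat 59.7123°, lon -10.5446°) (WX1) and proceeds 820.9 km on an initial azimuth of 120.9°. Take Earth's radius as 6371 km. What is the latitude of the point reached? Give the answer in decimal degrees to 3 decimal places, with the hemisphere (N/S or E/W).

55.393°N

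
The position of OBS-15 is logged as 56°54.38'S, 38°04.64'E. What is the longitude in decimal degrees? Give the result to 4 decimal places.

38° + 4.64′/60 = 38 + 0.07733 = 38.0773°

38.0773°E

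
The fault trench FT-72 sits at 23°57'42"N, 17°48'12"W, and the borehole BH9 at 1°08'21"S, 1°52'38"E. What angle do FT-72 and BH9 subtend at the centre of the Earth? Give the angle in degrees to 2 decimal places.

FT-72: φ = +23.96167°, λ = -17.80333°
BH9: φ = -1.13917°, λ = +1.87722°
Δφ = -25.1008°,  Δλ = 19.6806°
a = sin²(Δφ/2) + cos φ₁ cos φ₂ sin²(Δλ/2) = 0.073904
c = 2·arcsin(√a) = 0.550635 rad = 31.5491°

31.55°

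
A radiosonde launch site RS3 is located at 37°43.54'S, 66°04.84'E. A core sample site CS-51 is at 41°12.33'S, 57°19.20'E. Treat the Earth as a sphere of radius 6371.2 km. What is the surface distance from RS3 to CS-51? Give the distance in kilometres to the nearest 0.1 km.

RS3: φ = -37.72567°, λ = +66.08067°
CS-51: φ = -41.20550°, λ = +57.32000°
Δφ = -3.4798°,  Δλ = -8.7607°
a = sin²(Δφ/2) + cos φ₁ cos φ₂ sin²(Δλ/2) = 0.004393
c = 2·arcsin(√a) = 0.132660 rad = 7.6008°
d = R·c = 6371.2 × 0.132660 = 845.2 km

845.2 km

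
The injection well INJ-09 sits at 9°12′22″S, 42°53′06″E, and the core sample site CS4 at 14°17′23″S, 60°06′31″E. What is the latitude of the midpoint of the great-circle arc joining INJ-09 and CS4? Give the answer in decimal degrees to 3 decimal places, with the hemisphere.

11.878°S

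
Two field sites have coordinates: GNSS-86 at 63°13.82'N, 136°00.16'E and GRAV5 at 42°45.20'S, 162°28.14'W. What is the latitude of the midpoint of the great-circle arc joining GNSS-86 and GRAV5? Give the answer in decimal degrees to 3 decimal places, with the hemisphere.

GNSS-86: φ = +63.23033°, λ = +136.00267°
GRAV5: φ = -42.75333°, λ = -162.46900°
Bx = cos φ₂ cos Δλ = 0.350050,  By = cos φ₂ sin Δλ = 0.645474
φₘ = atan2(sin φ₁ + sin φ₂, √((cos φ₁ + Bx)² + By²)) = 11.75523°
λₘ = λ₁ + atan2(By, cos φ₁ + Bx) = 174.88478°

11.755°N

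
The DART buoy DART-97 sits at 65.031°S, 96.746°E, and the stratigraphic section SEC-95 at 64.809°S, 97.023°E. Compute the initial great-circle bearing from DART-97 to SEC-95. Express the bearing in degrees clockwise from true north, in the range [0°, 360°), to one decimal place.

Δλ = 0.2770°
y = sin Δλ · cos φ₂ = 0.002058
x = cos φ₁ sin φ₂ − sin φ₁ cos φ₂ cos Δλ = 0.003870
θ = atan2(y, x) = 27.9998° → 27.9998° (mod 360°)

28.0°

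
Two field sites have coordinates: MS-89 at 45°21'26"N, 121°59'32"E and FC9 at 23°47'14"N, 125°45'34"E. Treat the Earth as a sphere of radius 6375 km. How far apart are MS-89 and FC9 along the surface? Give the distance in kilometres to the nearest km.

MS-89: φ = +45.35722°, λ = +121.99222°
FC9: φ = +23.78722°, λ = +125.75944°
Δφ = -21.5700°,  Δλ = 3.7672°
a = sin²(Δφ/2) + cos φ₁ cos φ₂ sin²(Δλ/2) = 0.035710
c = 2·arcsin(√a) = 0.380229 rad = 21.7855°
d = R·c = 6375 × 0.380229 = 2424.0 km

2424 km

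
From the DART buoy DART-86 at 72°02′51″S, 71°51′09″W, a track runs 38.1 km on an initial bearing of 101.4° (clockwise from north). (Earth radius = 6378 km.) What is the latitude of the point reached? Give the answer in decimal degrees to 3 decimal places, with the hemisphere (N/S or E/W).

72.112°S

DART-86: φ = -72.04750°, λ = -71.85250°
δ = d/R = 38.1/6378 = 0.005974 rad
φ₂ = arcsin(sin φ₁ cos δ + cos φ₁ sin δ cos θ)
   = arcsin(-0.95131·0.99998 + 0.30823·0.00597·-0.19766) = -72.11211°
λ₂ = λ₁ + atan2(sin θ sin δ cos φ₁, cos δ − sin φ₁ sin φ₂) = -70.76012°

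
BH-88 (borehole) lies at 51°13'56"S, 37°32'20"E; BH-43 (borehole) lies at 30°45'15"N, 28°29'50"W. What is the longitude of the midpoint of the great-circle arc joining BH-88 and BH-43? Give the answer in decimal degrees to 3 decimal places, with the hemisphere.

1.304°W

BH-88: φ = -51.23222°, λ = +37.53889°
BH-43: φ = +30.75417°, λ = -28.49722°
Bx = cos φ₂ cos Δλ = 0.349042,  By = cos φ₂ sin Δλ = -0.785293
φₘ = atan2(sin φ₁ + sin φ₂, √((cos φ₁ + Bx)² + By²)) = -12.09611°
λₘ = λ₁ + atan2(By, cos φ₁ + Bx) = -1.30412°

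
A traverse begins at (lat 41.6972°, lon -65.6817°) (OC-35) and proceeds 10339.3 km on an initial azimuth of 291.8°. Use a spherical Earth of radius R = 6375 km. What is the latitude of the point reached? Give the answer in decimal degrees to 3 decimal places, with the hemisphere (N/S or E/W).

14.063°N

δ = d/R = 10339.3/6375 = 1.621851 rad
φ₂ = arcsin(sin φ₁ cos δ + cos φ₁ sin δ cos θ)
   = arcsin(0.66519·-0.05103 + 0.74667·0.99870·0.37137) = 14.06259°
λ₂ = λ₁ + atan2(sin θ sin δ cos φ₁, cos δ − sin φ₁ sin φ₂) = -172.75612°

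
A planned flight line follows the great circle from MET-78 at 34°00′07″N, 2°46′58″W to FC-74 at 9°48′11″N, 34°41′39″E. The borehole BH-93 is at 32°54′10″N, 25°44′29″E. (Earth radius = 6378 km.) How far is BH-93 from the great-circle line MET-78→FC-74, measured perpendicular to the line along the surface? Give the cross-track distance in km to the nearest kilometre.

MET-78: φ = +34.00194°, λ = -2.78278°
FC-74: φ = +9.80306°, λ = +34.69417°
BH-93: φ = +32.90278°, λ = +25.74139°
δ₁₃ = central angle MET-78→BH-93 = 0.414475 rad  (haversine)
θ₁₃ = bearing MET-78→BH-93 = 84.613°,  θ₁₂ = bearing MET-78→FC-74 = 116.288°
dₓₜ = R·arcsin(sin δ₁₃ · sin(θ₁₃ − θ₁₂)) = 6378·arcsin(0.40271·sin(-31.675°)) = -1358.988 km
|dₓₜ| = 1358.988 km

1359 km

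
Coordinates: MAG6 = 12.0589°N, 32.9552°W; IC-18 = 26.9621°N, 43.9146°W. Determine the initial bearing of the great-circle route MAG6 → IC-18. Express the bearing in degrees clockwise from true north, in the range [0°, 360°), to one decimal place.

Δλ = -10.9594°
y = sin Δλ · cos φ₂ = -0.169449
x = cos φ₁ sin φ₂ − sin φ₁ cos φ₂ cos Δλ = 0.260583
θ = atan2(y, x) = -33.0348° → 326.9652° (mod 360°)

327.0°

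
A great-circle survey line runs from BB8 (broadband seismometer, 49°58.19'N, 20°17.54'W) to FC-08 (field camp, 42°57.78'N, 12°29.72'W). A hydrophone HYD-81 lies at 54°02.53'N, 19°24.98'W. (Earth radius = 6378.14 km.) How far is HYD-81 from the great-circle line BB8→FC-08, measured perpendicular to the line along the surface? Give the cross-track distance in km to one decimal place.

BB8: φ = +49.96983°, λ = -20.29233°
FC-08: φ = +42.96300°, λ = -12.49533°
HYD-81: φ = +54.04217°, λ = -19.41633°
δ₁₃ = central angle BB8→HYD-81 = 0.071695 rad  (haversine)
θ₁₃ = bearing BB8→HYD-81 = 7.199°,  θ₁₂ = bearing BB8→FC-08 = 139.638°
dₓₜ = R·arcsin(sin δ₁₃ · sin(θ₁₃ − θ₁₂)) = 6378.14·arcsin(0.07163·sin(-132.438°)) = -337.340 km
|dₓₜ| = 337.340 km

337.3 km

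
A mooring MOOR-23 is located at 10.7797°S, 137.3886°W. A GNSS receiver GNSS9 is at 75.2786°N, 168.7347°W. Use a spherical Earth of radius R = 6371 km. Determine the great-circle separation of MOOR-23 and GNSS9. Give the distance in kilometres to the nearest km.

Δφ = 86.0583°,  Δλ = -31.3461°
a = sin²(Δφ/2) + cos φ₁ cos φ₂ sin²(Δλ/2) = 0.483848
c = 2·arcsin(√a) = 1.538486 rad = 88.1487°
d = R·c = 6371 × 1.538486 = 9801.7 km

9802 km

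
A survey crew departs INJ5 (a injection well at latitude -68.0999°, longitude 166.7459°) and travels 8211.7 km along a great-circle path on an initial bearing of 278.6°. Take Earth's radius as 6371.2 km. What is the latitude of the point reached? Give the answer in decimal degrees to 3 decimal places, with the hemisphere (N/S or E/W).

11.803°S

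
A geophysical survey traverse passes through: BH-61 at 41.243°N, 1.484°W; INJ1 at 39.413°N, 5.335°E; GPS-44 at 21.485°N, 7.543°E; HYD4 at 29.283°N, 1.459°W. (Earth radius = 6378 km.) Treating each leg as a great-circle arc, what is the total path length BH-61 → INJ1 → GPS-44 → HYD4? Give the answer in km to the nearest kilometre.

3873 km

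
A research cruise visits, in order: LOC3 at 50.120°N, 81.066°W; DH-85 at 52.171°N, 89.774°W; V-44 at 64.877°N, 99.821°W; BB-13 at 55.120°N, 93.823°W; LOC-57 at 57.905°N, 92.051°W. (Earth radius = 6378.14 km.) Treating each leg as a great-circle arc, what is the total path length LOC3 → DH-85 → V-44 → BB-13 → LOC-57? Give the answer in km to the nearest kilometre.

LOC3→DH-85: c = 0.101765 rad, d = 649.07 km
DH-85→V-44: c = 0.239239 rad, d = 1525.90 km
V-44→BB-13: c = 0.177964 rad, d = 1135.08 km
BB-13→LOC-57: c = 0.051511 rad, d = 328.55 km
Total = 649.07 + 1525.90 + 1135.08 + 328.55 = 3638.60 km

3639 km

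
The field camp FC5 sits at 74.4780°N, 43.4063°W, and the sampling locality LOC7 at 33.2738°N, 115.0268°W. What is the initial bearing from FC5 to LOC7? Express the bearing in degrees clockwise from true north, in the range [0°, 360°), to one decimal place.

262.3°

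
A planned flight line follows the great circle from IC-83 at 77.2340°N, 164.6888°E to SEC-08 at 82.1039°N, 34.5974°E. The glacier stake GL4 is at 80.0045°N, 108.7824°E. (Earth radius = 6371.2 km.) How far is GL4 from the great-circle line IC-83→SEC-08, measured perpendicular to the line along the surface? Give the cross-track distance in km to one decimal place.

612.2 km

δ₁₃ = central angle IC-83→GL4 = 0.190147 rad  (haversine)
θ₁₃ = bearing IC-83→GL4 = 310.491°,  θ₁₂ = bearing IC-83→SEC-08 = 340.996°
dₓₜ = R·arcsin(sin δ₁₃ · sin(θ₁₃ − θ₁₂)) = 6371.2·arcsin(0.18900·sin(-30.505°)) = -612.202 km
|dₓₜ| = 612.202 km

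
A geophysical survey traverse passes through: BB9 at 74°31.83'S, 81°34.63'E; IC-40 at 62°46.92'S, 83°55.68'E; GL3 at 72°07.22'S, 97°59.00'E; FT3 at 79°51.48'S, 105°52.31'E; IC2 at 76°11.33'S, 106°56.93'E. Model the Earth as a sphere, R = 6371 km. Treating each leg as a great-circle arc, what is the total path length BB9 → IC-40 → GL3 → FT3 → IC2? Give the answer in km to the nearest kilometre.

3795 km

BB9: φ = -74.53050°, λ = +81.57717°
IC-40: φ = -62.78200°, λ = +83.92800°
GL3: φ = -72.12033°, λ = +97.98333°
FT3: φ = -79.85800°, λ = +105.87183°
IC2: φ = -76.18883°, λ = +106.94883°
BB9→IC-40: c = 0.205554 rad, d = 1309.58 km
IC-40→GL3: c = 0.187124 rad, d = 1192.17 km
GL3→FT3: c = 0.138796 rad, d = 884.27 km
FT3→IC2: c = 0.064155 rad, d = 408.73 km
Total = 1309.58 + 1192.17 + 884.27 + 408.73 = 3794.75 km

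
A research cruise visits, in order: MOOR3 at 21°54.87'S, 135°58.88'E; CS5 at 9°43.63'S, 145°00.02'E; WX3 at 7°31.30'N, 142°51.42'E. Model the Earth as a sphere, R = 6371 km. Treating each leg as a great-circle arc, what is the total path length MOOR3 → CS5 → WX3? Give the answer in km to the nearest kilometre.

3595 km

MOOR3: φ = -21.91450°, λ = +135.98133°
CS5: φ = -9.72717°, λ = +145.00033°
WX3: φ = +7.52167°, λ = +142.85700°
MOOR3→CS5: c = 0.260904 rad, d = 1662.22 km
CS5→WX3: c = 0.303346 rad, d = 1932.62 km
Total = 1662.22 + 1932.62 = 3594.83 km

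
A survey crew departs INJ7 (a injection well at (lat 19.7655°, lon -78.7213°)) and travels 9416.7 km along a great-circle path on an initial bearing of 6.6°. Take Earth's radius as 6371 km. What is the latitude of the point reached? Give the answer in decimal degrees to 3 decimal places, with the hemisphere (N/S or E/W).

δ = d/R = 9416.7/6371 = 1.478057 rad
φ₂ = arcsin(sin φ₁ cos δ + cos φ₁ sin δ cos θ)
   = arcsin(0.33817·0.09261 + 0.94108·0.99570·0.99337) = 74.18516°
λ₂ = λ₁ + atan2(sin θ sin δ cos φ₁, cos δ − sin φ₁ sin φ₂) = 76.44855°

74.185°N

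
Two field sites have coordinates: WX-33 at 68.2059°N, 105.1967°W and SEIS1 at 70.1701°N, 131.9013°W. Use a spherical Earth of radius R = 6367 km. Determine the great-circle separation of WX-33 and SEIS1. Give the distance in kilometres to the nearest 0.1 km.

Δφ = 1.9642°,  Δλ = -26.7046°
a = sin²(Δφ/2) + cos φ₁ cos φ₂ sin²(Δλ/2) = 0.007011
c = 2·arcsin(√a) = 0.167657 rad = 9.6061°
d = R·c = 6367 × 0.167657 = 1067.5 km

1067.5 km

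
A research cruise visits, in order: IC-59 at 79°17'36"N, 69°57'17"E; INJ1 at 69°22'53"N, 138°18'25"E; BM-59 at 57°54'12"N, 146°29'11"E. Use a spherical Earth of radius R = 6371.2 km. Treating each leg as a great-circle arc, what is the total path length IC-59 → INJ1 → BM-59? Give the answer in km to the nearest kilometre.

3482 km

IC-59: φ = +79.29333°, λ = +69.95472°
INJ1: φ = +69.38139°, λ = +138.30694°
BM-59: φ = +57.90333°, λ = +146.48639°
IC-59→INJ1: c = 0.336895 rad, d = 2146.42 km
INJ1→BM-59: c = 0.209680 rad, d = 1335.91 km
Total = 2146.42 + 1335.91 = 3482.34 km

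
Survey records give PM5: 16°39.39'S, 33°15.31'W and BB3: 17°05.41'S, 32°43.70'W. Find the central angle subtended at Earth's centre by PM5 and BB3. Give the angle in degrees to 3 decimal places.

PM5: φ = -16.65650°, λ = -33.25517°
BB3: φ = -17.09017°, λ = -32.72833°
Δφ = -0.4337°,  Δλ = 0.5268°
a = sin²(Δφ/2) + cos φ₁ cos φ₂ sin²(Δλ/2) = 0.000034
c = 2·arcsin(√a) = 0.011607 rad = 0.6650°

0.665°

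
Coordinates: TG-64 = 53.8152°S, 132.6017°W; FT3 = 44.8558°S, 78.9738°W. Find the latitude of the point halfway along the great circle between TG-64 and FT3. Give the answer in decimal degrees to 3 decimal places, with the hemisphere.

Bx = cos φ₂ cos Δλ = 0.420387,  By = cos φ₂ sin Δλ = 0.570781
φₘ = atan2(sin φ₁ + sin φ₂, √((cos φ₁ + Bx)² + By²)) = -52.49365°
λₘ = λ₁ + atan2(By, cos φ₁ + Bx) = -103.14852°

52.494°S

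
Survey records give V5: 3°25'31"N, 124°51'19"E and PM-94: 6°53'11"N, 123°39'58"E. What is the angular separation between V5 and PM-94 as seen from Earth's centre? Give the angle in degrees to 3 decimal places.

V5: φ = +3.42528°, λ = +124.85528°
PM-94: φ = +6.88639°, λ = +123.66611°
Δφ = 3.4611°,  Δλ = -1.1892°
a = sin²(Δφ/2) + cos φ₁ cos φ₂ sin²(Δλ/2) = 0.001019
c = 2·arcsin(√a) = 0.063846 rad = 3.6581°

3.658°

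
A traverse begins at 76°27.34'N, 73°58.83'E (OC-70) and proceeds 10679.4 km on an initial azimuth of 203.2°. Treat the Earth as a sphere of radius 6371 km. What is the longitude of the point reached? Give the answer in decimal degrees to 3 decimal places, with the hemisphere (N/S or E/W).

49.589°E

OC-70: φ = +76.45567°, λ = +73.98050°
δ = d/R = 10679.4/6371 = 1.676252 rad
φ₂ = arcsin(sin φ₁ cos δ + cos φ₁ sin δ cos θ)
   = arcsin(0.97219·-0.10526 + 0.23420·0.99444·-0.91914) = -18.44512°
λ₂ = λ₁ + atan2(sin θ sin δ cos φ₁, cos δ − sin φ₁ sin φ₂) = 49.58903°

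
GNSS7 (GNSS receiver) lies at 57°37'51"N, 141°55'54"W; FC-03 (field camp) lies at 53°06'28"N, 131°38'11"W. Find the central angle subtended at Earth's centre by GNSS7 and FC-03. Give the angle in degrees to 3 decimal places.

GNSS7: φ = +57.63083°, λ = -141.93167°
FC-03: φ = +53.10778°, λ = -131.63639°
Δφ = -4.5231°,  Δλ = 10.2953°
a = sin²(Δφ/2) + cos φ₁ cos φ₂ sin²(Δλ/2) = 0.004144
c = 2·arcsin(√a) = 0.128843 rad = 7.3822°

7.382°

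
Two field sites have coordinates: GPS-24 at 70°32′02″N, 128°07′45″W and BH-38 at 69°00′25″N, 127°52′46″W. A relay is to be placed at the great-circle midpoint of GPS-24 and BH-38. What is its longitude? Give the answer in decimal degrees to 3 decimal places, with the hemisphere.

128.000°W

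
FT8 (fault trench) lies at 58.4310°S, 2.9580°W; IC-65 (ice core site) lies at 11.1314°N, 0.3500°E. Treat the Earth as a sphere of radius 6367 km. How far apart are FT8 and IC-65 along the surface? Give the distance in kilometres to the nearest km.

7736 km

Δφ = 69.5624°,  Δλ = 3.3080°
a = sin²(Δφ/2) + cos φ₁ cos φ₂ sin²(Δλ/2) = 0.325834
c = 2·arcsin(√a) = 1.215006 rad = 69.6147°
d = R·c = 6367 × 1.215006 = 7735.9 km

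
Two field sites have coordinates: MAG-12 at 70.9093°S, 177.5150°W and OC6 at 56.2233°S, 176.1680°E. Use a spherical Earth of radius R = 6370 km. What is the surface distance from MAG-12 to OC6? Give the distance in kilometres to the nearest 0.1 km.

1660.3 km

Δφ = 14.6860°,  Δλ = -6.3170°
a = sin²(Δφ/2) + cos φ₁ cos φ₂ sin²(Δλ/2) = 0.016887
c = 2·arcsin(√a) = 0.260638 rad = 14.9335°
d = R·c = 6370 × 0.260638 = 1660.3 km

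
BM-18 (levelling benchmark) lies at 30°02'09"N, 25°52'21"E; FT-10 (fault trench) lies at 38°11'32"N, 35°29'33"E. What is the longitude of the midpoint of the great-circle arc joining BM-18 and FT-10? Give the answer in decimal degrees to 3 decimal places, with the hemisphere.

30.450°E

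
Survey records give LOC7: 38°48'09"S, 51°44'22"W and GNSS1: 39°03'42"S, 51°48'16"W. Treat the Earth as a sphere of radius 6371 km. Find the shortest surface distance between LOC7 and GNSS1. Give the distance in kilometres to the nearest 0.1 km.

LOC7: φ = -38.80250°, λ = -51.73944°
GNSS1: φ = -39.06167°, λ = -51.80444°
Δφ = -0.2592°,  Δλ = -0.0650°
a = sin²(Δφ/2) + cos φ₁ cos φ₂ sin²(Δλ/2) = 0.000005
c = 2·arcsin(√a) = 0.004609 rad = 0.2641°
d = R·c = 6371 × 0.004609 = 29.4 km

29.4 km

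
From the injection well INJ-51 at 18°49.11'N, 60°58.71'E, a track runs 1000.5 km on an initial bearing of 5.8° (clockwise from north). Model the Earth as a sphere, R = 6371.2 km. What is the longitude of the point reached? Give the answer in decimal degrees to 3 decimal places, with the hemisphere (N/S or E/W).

INJ-51: φ = +18.81850°, λ = +60.97850°
δ = d/R = 1000.5/6371.2 = 0.157035 rad
φ₂ = arcsin(sin φ₁ cos δ + cos φ₁ sin δ cos θ)
   = arcsin(0.32257·0.98770 + 0.94655·0.15639·0.99488) = 27.76685°
λ₂ = λ₁ + atan2(sin θ sin δ cos φ₁, cos δ − sin φ₁ sin φ₂) = 62.00191°

62.002°E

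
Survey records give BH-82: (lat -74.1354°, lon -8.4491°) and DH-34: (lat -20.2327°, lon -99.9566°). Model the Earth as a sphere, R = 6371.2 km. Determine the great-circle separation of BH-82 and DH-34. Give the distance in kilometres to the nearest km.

7893 km

Δφ = 53.9027°,  Δλ = -91.5075°
a = sin²(Δφ/2) + cos φ₁ cos φ₂ sin²(Δλ/2) = 0.337043
c = 2·arcsin(√a) = 1.238819 rad = 70.9791°
d = R·c = 6371.2 × 1.238819 = 7892.8 km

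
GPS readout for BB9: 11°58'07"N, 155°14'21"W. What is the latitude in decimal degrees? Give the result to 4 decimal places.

11° + 58′/60 + 7″/3600 = 11 + 0.96667 + 0.00194 = 11.9686°

11.9686°N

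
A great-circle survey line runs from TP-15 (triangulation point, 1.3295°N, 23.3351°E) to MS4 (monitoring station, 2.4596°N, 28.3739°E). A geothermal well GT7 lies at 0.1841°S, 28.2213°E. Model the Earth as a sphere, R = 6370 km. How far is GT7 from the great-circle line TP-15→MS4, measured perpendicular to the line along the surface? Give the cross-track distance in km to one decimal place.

283.2 km

δ₁₃ = central angle TP-15→GT7 = 0.089272 rad  (haversine)
θ₁₃ = bearing TP-15→GT7 = 107.178°,  θ₁₂ = bearing TP-15→MS4 = 77.277°
dₓₜ = R·arcsin(sin δ₁₃ · sin(θ₁₃ − θ₁₂)) = 6370·arcsin(0.08915·sin(29.901°)) = 283.192 km
|dₓₜ| = 283.192 km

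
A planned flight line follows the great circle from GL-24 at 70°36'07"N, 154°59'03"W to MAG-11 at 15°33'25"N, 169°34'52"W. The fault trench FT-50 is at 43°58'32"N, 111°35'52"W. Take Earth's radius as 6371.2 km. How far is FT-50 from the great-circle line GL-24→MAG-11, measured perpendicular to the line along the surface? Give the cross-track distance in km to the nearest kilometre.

GL-24: φ = +70.60194°, λ = -154.98417°
MAG-11: φ = +15.55694°, λ = -169.58111°
FT-50: φ = +43.97556°, λ = -111.59778°
δ₁₃ = central angle GL-24→FT-50 = 0.594132 rad  (haversine)
θ₁₃ = bearing GL-24→FT-50 = 117.986°,  θ₁₂ = bearing GL-24→MAG-11 = 197.078°
dₓₜ = R·arcsin(sin δ₁₃ · sin(θ₁₃ − θ₁₂)) = 6371.2·arcsin(0.55979·sin(-79.092°)) = -3707.879 km
|dₓₜ| = 3707.879 km

3708 km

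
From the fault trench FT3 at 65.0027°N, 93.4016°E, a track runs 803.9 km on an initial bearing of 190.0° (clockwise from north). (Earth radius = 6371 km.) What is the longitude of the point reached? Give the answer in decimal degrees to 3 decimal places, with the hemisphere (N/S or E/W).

δ = d/R = 803.9/6371 = 0.126181 rad
φ₂ = arcsin(sin φ₁ cos δ + cos φ₁ sin δ cos θ)
   = arcsin(0.90633·0.99205 + 0.42258·0.12585·-0.98481) = 57.85996°
λ₂ = λ₁ + atan2(sin θ sin δ cos φ₁, cos δ − sin φ₁ sin φ₂) = 91.04735°

91.047°E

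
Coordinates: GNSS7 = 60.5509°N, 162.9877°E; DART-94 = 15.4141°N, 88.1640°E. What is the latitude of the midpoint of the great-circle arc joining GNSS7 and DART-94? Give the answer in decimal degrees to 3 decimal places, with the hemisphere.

43.653°N

Bx = cos φ₂ cos Δλ = 0.252373,  By = cos φ₂ sin Δλ = -0.930409
φₘ = atan2(sin φ₁ + sin φ₂, √((cos φ₁ + Bx)² + By²)) = 43.65322°
λₘ = λ₁ + atan2(By, cos φ₁ + Bx) = 111.63609°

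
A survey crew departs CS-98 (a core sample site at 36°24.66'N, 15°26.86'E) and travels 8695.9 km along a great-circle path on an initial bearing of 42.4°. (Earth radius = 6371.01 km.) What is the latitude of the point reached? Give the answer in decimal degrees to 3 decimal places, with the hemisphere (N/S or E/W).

44.675°N

CS-98: φ = +36.41100°, λ = +15.44767°
δ = d/R = 8695.9/6371.01 = 1.364917 rad
φ₂ = arcsin(sin φ₁ cos δ + cos φ₁ sin δ cos θ)
   = arcsin(0.59357·0.20443 + 0.80478·0.97888·0.73846) = 44.67516°
λ₂ = λ₁ + atan2(sin θ sin δ cos φ₁, cos δ − sin φ₁ sin φ₂) = 127.28845°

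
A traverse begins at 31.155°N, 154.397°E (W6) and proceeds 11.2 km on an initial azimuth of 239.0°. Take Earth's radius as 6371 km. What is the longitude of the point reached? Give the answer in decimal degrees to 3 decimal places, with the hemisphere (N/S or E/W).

154.296°E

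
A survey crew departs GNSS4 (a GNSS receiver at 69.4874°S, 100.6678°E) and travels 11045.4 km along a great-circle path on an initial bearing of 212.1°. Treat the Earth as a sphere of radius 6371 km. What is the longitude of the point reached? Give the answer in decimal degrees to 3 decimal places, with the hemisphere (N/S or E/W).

47.350°W

δ = d/R = 11045.4/6371 = 1.733700 rad
φ₂ = arcsin(sin φ₁ cos δ + cos φ₁ sin δ cos θ)
   = arcsin(-0.93660·-0.16218 + 0.35041·0.98676·-0.84712) = -8.10643°
λ₂ = λ₁ + atan2(sin θ sin δ cos φ₁, cos δ − sin φ₁ sin φ₂) = -47.35001°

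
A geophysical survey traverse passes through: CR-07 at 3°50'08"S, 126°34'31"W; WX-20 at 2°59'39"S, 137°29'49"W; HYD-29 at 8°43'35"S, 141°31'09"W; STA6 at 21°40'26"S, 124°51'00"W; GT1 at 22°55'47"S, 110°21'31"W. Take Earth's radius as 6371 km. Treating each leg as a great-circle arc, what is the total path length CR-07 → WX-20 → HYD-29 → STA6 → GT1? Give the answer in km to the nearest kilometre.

5782 km

CR-07: φ = -3.83556°, λ = -126.57528°
WX-20: φ = -2.99417°, λ = -137.49694°
HYD-29: φ = -8.72639°, λ = -141.51917°
STA6: φ = -21.67389°, λ = -124.85000°
GT1: φ = -22.92972°, λ = -110.35861°
CR-07→WX-20: c = 0.190844 rad, d = 1215.86 km
WX-20→HYD-29: c = 0.121991 rad, d = 777.21 km
HYD-29→STA6: c = 0.359776 rad, d = 2292.13 km
STA6→GT1: c = 0.234931 rad, d = 1496.74 km
Total = 1215.86 + 777.21 + 2292.13 + 1496.74 = 5781.94 km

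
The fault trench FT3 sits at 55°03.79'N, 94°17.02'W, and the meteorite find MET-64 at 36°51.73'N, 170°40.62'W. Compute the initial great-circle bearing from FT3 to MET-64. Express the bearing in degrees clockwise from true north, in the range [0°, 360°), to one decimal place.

FT3: φ = +55.06317°, λ = -94.28367°
MET-64: φ = +36.86217°, λ = -170.67700°
Δλ = -76.3933°
y = sin Δλ · cos φ₂ = -0.777626
x = cos φ₁ sin φ₂ − sin φ₁ cos φ₂ cos Δλ = 0.189240
θ = atan2(y, x) = -76.3226° → 283.6774° (mod 360°)

283.7°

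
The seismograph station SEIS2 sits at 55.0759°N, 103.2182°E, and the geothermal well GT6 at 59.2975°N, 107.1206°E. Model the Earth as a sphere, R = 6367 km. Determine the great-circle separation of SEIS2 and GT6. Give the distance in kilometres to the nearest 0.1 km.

Δφ = 4.2216°,  Δλ = 3.9024°
a = sin²(Δφ/2) + cos φ₁ cos φ₂ sin²(Δλ/2) = 0.001695
c = 2·arcsin(√a) = 0.082375 rad = 4.7198°
d = R·c = 6367 × 0.082375 = 524.5 km

524.5 km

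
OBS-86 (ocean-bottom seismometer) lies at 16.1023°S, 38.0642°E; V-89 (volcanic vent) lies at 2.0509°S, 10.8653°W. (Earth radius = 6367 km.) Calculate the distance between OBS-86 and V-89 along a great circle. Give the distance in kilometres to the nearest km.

5573 km

Δφ = 14.0514°,  Δλ = -48.9295°
a = sin²(Δφ/2) + cos φ₁ cos φ₂ sin²(Δλ/2) = 0.179633
c = 2·arcsin(√a) = 0.875343 rad = 50.1535°
d = R·c = 6367 × 0.875343 = 5573.3 km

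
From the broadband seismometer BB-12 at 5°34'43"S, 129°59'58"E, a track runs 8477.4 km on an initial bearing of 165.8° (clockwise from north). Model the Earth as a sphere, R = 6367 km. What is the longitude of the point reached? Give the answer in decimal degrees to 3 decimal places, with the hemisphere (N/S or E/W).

171.210°W

BB-12: φ = -5.57861°, λ = +129.99944°
δ = d/R = 8477.4/6367 = 1.331459 rad
φ₂ = arcsin(sin φ₁ cos δ + cos φ₁ sin δ cos θ)
   = arcsin(-0.09721·0.23706 + 0.99526·0.97150·-0.96945) = -73.82098°
λ₂ = λ₁ + atan2(sin θ sin δ cos φ₁, cos δ − sin φ₁ sin φ₂) = -171.20980°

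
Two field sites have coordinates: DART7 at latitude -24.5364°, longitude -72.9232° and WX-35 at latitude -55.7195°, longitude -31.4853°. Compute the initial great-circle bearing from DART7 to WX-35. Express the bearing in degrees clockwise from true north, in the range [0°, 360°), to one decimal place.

Δλ = 41.4379°
y = sin Δλ · cos φ₂ = 0.372760
x = cos φ₁ sin φ₂ − sin φ₁ cos φ₂ cos Δλ = -0.576326
θ = atan2(y, x) = 147.1058° → 147.1058° (mod 360°)

147.1°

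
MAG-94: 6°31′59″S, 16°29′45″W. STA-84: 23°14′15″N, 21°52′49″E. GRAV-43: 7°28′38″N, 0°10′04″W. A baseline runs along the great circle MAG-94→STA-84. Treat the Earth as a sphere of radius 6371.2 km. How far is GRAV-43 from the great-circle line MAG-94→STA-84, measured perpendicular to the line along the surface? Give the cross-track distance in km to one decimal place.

MAG-94: φ = -6.53306°, λ = -16.49583°
STA-84: φ = +23.23750°, λ = +21.88028°
GRAV-43: φ = +7.47722°, λ = -0.16778°
δ₁₃ = central angle MAG-94→GRAV-43 = 0.374959 rad  (haversine)
θ₁₃ = bearing MAG-94→GRAV-43 = 49.563°,  θ₁₂ = bearing MAG-94→STA-84 = 50.280°
dₓₜ = R·arcsin(sin δ₁₃ · sin(θ₁₃ − θ₁₂)) = 6371.2·arcsin(0.36623·sin(-0.717°)) = -29.217 km
|dₓₜ| = 29.217 km

29.2 km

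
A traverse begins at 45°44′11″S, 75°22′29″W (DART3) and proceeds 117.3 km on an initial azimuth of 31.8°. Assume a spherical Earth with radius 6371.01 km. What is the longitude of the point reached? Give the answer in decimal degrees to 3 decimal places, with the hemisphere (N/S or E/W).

DART3: φ = -45.73639°, λ = -75.37472°
δ = d/R = 117.3/6371.01 = 0.018412 rad
φ₂ = arcsin(sin φ₁ cos δ + cos φ₁ sin δ cos θ)
   = arcsin(-0.71614·0.99983 + 0.69796·0.01841·0.84989) = -44.83713°
λ₂ = λ₁ + atan2(sin θ sin δ cos φ₁, cos δ − sin φ₁ sin φ₂) = -74.59082°

74.591°W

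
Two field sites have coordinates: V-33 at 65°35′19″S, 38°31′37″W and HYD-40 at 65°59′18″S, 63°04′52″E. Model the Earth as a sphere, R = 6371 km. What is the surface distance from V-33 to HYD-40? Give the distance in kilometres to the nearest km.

4121 km

V-33: φ = -65.58861°, λ = -38.52694°
HYD-40: φ = -65.98833°, λ = +63.08111°
Δφ = -0.3997°,  Δλ = 101.6081°
a = sin²(Δφ/2) + cos φ₁ cos φ₂ sin²(Δλ/2) = 0.101020
c = 2·arcsin(√a) = 0.646892 rad = 37.0642°
d = R·c = 6371 × 0.646892 = 4121.3 km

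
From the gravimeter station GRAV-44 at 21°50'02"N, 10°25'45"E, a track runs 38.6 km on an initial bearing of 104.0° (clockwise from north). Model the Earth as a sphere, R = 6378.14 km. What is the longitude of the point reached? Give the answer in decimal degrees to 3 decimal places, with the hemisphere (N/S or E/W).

GRAV-44: φ = +21.83389°, λ = +10.42917°
δ = d/R = 38.6/6378.14 = 0.006052 rad
φ₂ = arcsin(sin φ₁ cos δ + cos φ₁ sin δ cos θ)
   = arcsin(0.37192·0.99998 + 0.92827·0.00605·-0.24192) = 21.74961°
λ₂ = λ₁ + atan2(sin θ sin δ cos φ₁, cos δ − sin φ₁ sin φ₂) = 10.79140°

10.791°E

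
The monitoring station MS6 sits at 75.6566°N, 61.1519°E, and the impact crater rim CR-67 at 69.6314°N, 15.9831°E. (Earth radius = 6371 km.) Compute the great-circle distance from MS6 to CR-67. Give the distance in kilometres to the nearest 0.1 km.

Δφ = -6.0252°,  Δλ = -45.1688°
a = sin²(Δφ/2) + cos φ₁ cos φ₂ sin²(Δλ/2) = 0.015479
c = 2·arcsin(√a) = 0.249479 rad = 14.2941°
d = R·c = 6371 × 0.249479 = 1589.4 km

1589.4 km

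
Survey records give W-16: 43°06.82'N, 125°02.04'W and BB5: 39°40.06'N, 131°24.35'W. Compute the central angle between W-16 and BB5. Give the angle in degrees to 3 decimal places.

5.890°

W-16: φ = +43.11367°, λ = -125.03400°
BB5: φ = +39.66767°, λ = -131.40583°
Δφ = -3.4460°,  Δλ = -6.3718°
a = sin²(Δφ/2) + cos φ₁ cos φ₂ sin²(Δλ/2) = 0.002640
c = 2·arcsin(√a) = 0.102801 rad = 5.8900°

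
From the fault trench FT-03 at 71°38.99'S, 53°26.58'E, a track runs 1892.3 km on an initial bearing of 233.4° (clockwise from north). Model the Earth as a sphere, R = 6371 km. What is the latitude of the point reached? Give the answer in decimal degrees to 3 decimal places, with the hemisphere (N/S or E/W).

FT-03: φ = -71.64983°, λ = +53.44300°
δ = d/R = 1892.3/6371 = 0.297018 rad
φ₂ = arcsin(sin φ₁ cos δ + cos φ₁ sin δ cos θ)
   = arcsin(-0.94915·0.95621 + 0.31482·0.29267·-0.59622) = -74.26496°
λ₂ = λ₁ + atan2(sin θ sin δ cos φ₁, cos δ − sin φ₁ sin φ₂) = -6.60087°

74.265°S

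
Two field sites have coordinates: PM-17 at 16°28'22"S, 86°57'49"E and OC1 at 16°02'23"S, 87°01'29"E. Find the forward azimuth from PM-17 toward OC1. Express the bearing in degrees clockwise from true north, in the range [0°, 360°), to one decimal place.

7.7°

PM-17: φ = -16.47278°, λ = +86.96361°
OC1: φ = -16.03972°, λ = +87.02472°
Δλ = 0.0611°
y = sin Δλ · cos φ₂ = 0.001025
x = cos φ₁ sin φ₂ − sin φ₁ cos φ₂ cos Δλ = 0.007558
θ = atan2(y, x) = 7.7237° → 7.7237° (mod 360°)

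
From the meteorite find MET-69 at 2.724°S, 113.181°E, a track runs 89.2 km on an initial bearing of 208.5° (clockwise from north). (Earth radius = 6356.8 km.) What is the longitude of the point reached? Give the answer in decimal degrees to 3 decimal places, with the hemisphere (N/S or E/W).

112.797°E

δ = d/R = 89.2/6356.8 = 0.014032 rad
φ₂ = arcsin(sin φ₁ cos δ + cos φ₁ sin δ cos θ)
   = arcsin(-0.04752·0.99990 + 0.99887·0.01403·-0.87882) = -3.43049°
λ₂ = λ₁ + atan2(sin θ sin δ cos φ₁, cos δ − sin φ₁ sin φ₂) = 112.79669°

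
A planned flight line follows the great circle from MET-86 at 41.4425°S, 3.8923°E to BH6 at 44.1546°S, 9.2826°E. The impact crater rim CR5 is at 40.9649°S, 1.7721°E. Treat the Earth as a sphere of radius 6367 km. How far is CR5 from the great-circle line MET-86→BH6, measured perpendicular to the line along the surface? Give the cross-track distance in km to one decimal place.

64.1 km

δ₁₃ = central angle MET-86→CR5 = 0.029061 rad  (haversine)
θ₁₃ = bearing MET-86→CR5 = 285.968°,  θ₁₂ = bearing MET-86→BH6 = 126.249°
dₓₜ = R·arcsin(sin δ₁₃ · sin(θ₁₃ − θ₁₂)) = 6367·arcsin(0.02906·sin(159.718°)) = 64.132 km
|dₓₜ| = 64.132 km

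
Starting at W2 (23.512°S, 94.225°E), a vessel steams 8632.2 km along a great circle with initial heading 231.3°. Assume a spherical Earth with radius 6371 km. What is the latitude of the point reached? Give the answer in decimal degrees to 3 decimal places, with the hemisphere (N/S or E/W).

40.202°S

δ = d/R = 8632.2/6371 = 1.354921 rad
φ₂ = arcsin(sin φ₁ cos δ + cos φ₁ sin δ cos θ)
   = arcsin(-0.39894·0.21420 + 0.91698·0.97679·-0.62524) = -40.20165°
λ₂ = λ₁ + atan2(sin θ sin δ cos φ₁, cos δ − sin φ₁ sin φ₂) = 0.67998°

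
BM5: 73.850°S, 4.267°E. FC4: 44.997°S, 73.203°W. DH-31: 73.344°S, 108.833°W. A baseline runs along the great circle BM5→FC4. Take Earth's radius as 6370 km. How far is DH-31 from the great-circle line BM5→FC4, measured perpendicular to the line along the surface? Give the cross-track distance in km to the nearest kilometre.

2310 km

δ₁₃ = central angle BM5→DH-31 = 0.475735 rad  (haversine)
θ₁₃ = bearing BM5→DH-31 = 215.145°,  θ₁₂ = bearing BM5→FC4 = 265.914°
dₓₜ = R·arcsin(sin δ₁₃ · sin(θ₁₃ − θ₁₂)) = 6370·arcsin(0.45799·sin(-50.769°)) = -2310.131 km
|dₓₜ| = 2310.131 km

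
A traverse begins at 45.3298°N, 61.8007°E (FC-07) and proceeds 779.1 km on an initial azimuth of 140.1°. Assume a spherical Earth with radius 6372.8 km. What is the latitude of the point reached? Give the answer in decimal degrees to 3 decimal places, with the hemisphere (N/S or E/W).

39.798°N

δ = d/R = 779.1/6372.8 = 0.122254 rad
φ₂ = arcsin(sin φ₁ cos δ + cos φ₁ sin δ cos θ)
   = arcsin(0.71117·0.99254 + 0.70302·0.12195·-0.76717) = 39.79819°
λ₂ = λ₁ + atan2(sin θ sin δ cos φ₁, cos δ − sin φ₁ sin φ₂) = 67.64437°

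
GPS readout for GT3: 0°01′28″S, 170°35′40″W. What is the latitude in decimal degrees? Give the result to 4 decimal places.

0.0244°S

0° + 1′/60 + 28″/3600 = 0 + 0.01667 + 0.00778 = 0.0244°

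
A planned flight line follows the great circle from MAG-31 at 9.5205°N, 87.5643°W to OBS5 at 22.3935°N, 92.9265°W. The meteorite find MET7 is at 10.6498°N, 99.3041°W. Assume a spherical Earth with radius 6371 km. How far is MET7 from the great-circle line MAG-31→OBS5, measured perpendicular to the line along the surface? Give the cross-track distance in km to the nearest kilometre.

1141 km

δ₁₃ = central angle MAG-31→MET7 = 0.202678 rad  (haversine)
θ₁₃ = bearing MAG-31→MET7 = 276.592°,  θ₁₂ = bearing MAG-31→OBS5 = 338.860°
dₓₜ = R·arcsin(sin δ₁₃ · sin(θ₁₃ − θ₁₂)) = 6371·arcsin(0.20129·sin(-62.268°)) = -1141.226 km
|dₓₜ| = 1141.226 km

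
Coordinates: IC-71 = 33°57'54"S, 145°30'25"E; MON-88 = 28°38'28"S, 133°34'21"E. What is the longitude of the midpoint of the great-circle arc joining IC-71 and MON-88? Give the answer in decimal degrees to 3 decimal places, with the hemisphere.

139.370°E

IC-71: φ = -33.96500°, λ = +145.50694°
MON-88: φ = -28.64111°, λ = +133.57250°
Bx = cos φ₂ cos Δλ = 0.858669,  By = cos φ₂ sin Δλ = -0.181489
φₘ = atan2(sin φ₁ + sin φ₂, √((cos φ₁ + Bx)² + By²)) = -31.44131°
λₘ = λ₁ + atan2(By, cos φ₁ + Bx) = 139.37041°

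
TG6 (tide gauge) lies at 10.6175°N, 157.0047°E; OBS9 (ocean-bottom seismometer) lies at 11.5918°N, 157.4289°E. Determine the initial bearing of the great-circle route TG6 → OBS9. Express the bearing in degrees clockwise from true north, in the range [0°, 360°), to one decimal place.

Δλ = 0.4242°
y = sin Δλ · cos φ₂ = 0.007253
x = cos φ₁ sin φ₂ − sin φ₁ cos φ₂ cos Δλ = 0.017009
θ = atan2(y, x) = 23.0935° → 23.0935° (mod 360°)

23.1°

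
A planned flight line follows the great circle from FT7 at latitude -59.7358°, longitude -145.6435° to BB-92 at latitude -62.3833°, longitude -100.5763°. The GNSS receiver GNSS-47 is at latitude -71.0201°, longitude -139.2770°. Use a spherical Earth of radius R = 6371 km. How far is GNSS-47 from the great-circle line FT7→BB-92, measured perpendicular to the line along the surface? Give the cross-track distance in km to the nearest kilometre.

δ₁₃ = central angle FT7→GNSS-47 = 0.202049 rad  (haversine)
θ₁₃ = bearing FT7→GNSS-47 = 169.647°,  θ₁₂ = bearing FT7→BB-92 = 116.524°
dₓₜ = R·arcsin(sin δ₁₃ · sin(θ₁₃ − θ₁₂)) = 6371·arcsin(0.20068·sin(53.123°)) = 1027.155 km
|dₓₜ| = 1027.155 km

1027 km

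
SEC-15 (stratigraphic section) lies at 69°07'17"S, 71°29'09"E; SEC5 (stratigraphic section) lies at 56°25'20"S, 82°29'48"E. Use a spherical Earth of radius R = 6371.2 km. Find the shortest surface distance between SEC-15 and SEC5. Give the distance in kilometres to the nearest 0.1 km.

SEC-15: φ = -69.12139°, λ = +71.48583°
SEC5: φ = -56.42222°, λ = +82.49667°
Δφ = 12.6992°,  Δλ = 11.0108°
a = sin²(Δφ/2) + cos φ₁ cos φ₂ sin²(Δλ/2) = 0.014045
c = 2·arcsin(√a) = 0.237585 rad = 13.6126°
d = R·c = 6371.2 × 0.237585 = 1513.7 km

1513.7 km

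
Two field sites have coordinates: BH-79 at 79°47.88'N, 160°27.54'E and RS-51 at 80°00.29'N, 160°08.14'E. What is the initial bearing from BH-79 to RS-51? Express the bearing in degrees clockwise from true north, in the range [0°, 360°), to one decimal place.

BH-79: φ = +79.79800°, λ = +160.45900°
RS-51: φ = +80.00483°, λ = +160.13567°
Δλ = -0.3233°
y = sin Δλ · cos φ₂ = -0.000979
x = cos φ₁ sin φ₂ − sin φ₁ cos φ₂ cos Δλ = 0.003613
θ = atan2(y, x) = -15.1694° → 344.8306° (mod 360°)

344.8°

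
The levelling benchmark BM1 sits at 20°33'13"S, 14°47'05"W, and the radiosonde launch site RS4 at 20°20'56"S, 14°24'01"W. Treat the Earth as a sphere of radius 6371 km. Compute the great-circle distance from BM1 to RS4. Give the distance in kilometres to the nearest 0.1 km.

46.1 km

BM1: φ = -20.55361°, λ = -14.78472°
RS4: φ = -20.34889°, λ = -14.40028°
Δφ = 0.2047°,  Δλ = 0.3844°
a = sin²(Δφ/2) + cos φ₁ cos φ₂ sin²(Δλ/2) = 0.000013
c = 2·arcsin(√a) = 0.007231 rad = 0.4143°
d = R·c = 6371 × 0.007231 = 46.1 km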